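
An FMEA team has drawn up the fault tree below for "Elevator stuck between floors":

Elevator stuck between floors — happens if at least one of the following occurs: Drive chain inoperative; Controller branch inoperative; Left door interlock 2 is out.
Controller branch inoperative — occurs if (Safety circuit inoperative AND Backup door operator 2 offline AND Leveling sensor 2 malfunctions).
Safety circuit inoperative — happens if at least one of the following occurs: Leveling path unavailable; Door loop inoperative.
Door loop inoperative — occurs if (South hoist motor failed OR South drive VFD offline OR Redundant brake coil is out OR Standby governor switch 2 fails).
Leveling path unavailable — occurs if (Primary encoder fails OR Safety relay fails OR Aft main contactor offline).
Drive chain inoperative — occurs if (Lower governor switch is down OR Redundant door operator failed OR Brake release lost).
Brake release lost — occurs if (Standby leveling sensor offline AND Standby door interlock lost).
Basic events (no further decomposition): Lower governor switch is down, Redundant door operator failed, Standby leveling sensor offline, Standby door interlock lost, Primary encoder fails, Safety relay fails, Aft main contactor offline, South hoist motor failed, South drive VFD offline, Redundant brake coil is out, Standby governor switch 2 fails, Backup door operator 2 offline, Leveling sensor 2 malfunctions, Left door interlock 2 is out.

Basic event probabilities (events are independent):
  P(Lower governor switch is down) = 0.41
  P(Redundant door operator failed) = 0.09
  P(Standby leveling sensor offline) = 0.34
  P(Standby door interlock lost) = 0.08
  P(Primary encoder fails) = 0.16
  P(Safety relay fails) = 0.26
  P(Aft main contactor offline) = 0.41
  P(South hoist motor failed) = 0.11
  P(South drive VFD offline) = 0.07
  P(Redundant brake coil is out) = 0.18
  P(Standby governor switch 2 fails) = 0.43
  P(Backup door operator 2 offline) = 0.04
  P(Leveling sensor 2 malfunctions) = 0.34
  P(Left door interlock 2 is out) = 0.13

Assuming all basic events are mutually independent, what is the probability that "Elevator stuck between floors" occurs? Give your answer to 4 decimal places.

0.5509

P(Brake release lost) [AND] = 0.34 × 0.08 = 0.027200
P(Drive chain inoperative) [OR] = 1 − (1−0.41) × (1−0.09) × (1−0.027200) = 0.477704
P(Leveling path unavailable) [OR] = 1 − (1−0.16) × (1−0.26) × (1−0.41) = 0.633256
P(Door loop inoperative) [OR] = 1 − (1−0.11) × (1−0.07) × (1−0.18) × (1−0.43) = 0.613133
P(Safety circuit inoperative) [OR] = 1 − (1−0.633256) × (1−0.613133) = 0.858119
P(Controller branch inoperative) [AND] = 0.858119 × 0.04 × 0.34 = 0.011670
P(Elevator stuck between floors) [OR] = 1 − (1−0.477704) × (1−0.011670) × (1−0.13) = 0.550905
Rounded to 4 decimal places: P(Elevator stuck between floors) ≈ 0.5509.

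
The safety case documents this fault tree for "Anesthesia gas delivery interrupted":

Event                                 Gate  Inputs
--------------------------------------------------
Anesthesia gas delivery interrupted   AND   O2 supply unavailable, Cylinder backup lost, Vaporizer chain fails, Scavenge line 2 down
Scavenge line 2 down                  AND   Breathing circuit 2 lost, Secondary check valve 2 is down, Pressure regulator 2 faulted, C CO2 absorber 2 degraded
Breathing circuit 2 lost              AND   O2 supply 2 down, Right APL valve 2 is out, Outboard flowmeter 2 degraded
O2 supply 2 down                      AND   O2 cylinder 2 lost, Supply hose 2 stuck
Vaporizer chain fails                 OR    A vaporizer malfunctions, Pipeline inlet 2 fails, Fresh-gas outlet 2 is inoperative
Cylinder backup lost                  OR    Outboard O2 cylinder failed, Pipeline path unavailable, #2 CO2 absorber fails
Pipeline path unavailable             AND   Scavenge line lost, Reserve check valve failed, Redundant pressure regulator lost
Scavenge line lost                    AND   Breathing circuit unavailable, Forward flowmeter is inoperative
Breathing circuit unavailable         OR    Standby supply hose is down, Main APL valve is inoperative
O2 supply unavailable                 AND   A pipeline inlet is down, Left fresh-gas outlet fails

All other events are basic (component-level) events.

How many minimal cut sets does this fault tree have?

12

O2 supply unavailable [AND]: one cut set from each child combined → 1 × 1 = 1 cut set(s).
Breathing circuit unavailable [OR]: union of children's cut sets → 2 cut set(s).
Scavenge line lost [AND]: one cut set from each child combined → 2 × 1 = 2 cut set(s).
Pipeline path unavailable [AND]: one cut set from each child combined → 2 × 1 × 1 = 2 cut set(s).
Cylinder backup lost [OR]: union of children's cut sets → 4 cut set(s).
Vaporizer chain fails [OR]: union of children's cut sets → 3 cut set(s).
O2 supply 2 down [AND]: one cut set from each child combined → 1 × 1 = 1 cut set(s).
Breathing circuit 2 lost [AND]: one cut set from each child combined → 1 × 1 × 1 = 1 cut set(s).
Scavenge line 2 down [AND]: one cut set from each child combined → 1 × 1 × 1 × 1 = 1 cut set(s).
Anesthesia gas delivery interrupted [AND]: one cut set from each child combined → 1 × 4 × 3 × 1 = 12 cut set(s).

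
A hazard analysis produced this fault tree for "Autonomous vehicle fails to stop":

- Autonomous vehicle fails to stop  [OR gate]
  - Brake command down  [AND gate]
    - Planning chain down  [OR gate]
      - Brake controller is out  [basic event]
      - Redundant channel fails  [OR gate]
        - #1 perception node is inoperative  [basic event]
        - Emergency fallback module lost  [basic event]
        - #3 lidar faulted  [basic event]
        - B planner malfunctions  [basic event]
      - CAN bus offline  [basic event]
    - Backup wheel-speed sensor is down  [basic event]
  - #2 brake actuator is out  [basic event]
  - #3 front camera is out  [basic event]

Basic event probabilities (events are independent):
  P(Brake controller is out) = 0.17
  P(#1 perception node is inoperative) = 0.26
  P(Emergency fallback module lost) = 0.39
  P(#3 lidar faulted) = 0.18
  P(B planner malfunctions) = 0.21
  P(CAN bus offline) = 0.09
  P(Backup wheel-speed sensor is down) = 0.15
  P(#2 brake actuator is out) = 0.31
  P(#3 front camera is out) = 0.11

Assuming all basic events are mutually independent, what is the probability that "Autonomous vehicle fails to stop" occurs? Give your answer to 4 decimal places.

0.4577

P(Redundant channel fails) [OR] = 1 − (1−0.26) × (1−0.39) × (1−0.18) × (1−0.21) = 0.707583
P(Planning chain down) [OR] = 1 − (1−0.17) × (1−0.707583) × (1−0.09) = 0.779137
P(Brake command down) [AND] = 0.779137 × 0.15 = 0.116871
P(Autonomous vehicle fails to stop) [OR] = 1 − (1−0.116871) × (1−0.31) × (1−0.11) = 0.457670
Rounded to 4 decimal places: P(Autonomous vehicle fails to stop) ≈ 0.4577.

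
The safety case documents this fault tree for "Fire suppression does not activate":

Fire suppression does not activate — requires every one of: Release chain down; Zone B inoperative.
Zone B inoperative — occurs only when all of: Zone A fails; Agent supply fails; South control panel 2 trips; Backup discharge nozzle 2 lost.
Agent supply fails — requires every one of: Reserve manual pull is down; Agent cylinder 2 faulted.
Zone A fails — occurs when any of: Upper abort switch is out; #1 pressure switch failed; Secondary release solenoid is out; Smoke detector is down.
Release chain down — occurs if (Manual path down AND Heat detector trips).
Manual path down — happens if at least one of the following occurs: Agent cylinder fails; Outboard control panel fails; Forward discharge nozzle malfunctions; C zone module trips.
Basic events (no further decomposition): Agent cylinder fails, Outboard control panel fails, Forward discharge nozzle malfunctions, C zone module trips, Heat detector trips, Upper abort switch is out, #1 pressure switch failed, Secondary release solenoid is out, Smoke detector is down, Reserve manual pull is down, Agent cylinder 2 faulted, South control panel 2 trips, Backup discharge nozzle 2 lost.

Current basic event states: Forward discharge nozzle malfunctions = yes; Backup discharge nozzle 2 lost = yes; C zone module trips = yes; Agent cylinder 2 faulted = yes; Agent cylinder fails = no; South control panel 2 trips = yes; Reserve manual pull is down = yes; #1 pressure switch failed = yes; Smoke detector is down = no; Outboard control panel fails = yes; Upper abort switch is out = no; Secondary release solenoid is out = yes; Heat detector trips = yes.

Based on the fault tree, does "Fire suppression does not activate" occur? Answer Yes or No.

Yes

Manual path down [OR]: Agent cylinder fails=not, Outboard control panel fails=occurs, Forward discharge nozzle malfunctions=occurs, C zone module trips=occurs → at least one input occurs → occurs.
Release chain down [AND]: Manual path down=occurs, Heat detector trips=occurs → all inputs occur → occurs.
Zone A fails [OR]: Upper abort switch is out=not, #1 pressure switch failed=occurs, Secondary release solenoid is out=occurs, Smoke detector is down=not → at least one input occurs → occurs.
Agent supply fails [AND]: Reserve manual pull is down=occurs, Agent cylinder 2 faulted=occurs → all inputs occur → occurs.
Zone B inoperative [AND]: Zone A fails=occurs, Agent supply fails=occurs, South control panel 2 trips=occurs, Backup discharge nozzle 2 lost=occurs → all inputs occur → occurs.
Fire suppression does not activate [AND]: Release chain down=occurs, Zone B inoperative=occurs → all inputs occur → occurs.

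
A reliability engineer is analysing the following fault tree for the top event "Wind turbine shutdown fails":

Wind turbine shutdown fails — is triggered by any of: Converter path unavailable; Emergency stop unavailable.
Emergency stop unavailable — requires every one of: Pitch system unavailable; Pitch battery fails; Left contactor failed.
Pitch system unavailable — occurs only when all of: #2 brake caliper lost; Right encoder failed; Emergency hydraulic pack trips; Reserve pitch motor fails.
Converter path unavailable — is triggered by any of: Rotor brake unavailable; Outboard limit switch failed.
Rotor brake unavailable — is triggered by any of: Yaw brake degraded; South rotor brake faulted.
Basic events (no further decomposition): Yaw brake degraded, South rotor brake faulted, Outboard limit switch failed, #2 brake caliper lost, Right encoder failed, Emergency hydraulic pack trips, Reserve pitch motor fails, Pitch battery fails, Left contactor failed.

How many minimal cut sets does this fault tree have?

4

Rotor brake unavailable [OR]: union of children's cut sets → 2 cut set(s).
Converter path unavailable [OR]: union of children's cut sets → 3 cut set(s).
Pitch system unavailable [AND]: one cut set from each child combined → 1 × 1 × 1 × 1 = 1 cut set(s).
Emergency stop unavailable [AND]: one cut set from each child combined → 1 × 1 × 1 = 1 cut set(s).
Wind turbine shutdown fails [OR]: union of children's cut sets → 4 cut set(s).
Minimal cut sets: {Yaw brake degraded}; {South rotor brake faulted}; {Outboard limit switch failed}; {#2 brake caliper lost, Emergency hydraulic pack trips, Left contactor failed, Pitch battery fails, Reserve pitch motor fails, Right encoder failed}.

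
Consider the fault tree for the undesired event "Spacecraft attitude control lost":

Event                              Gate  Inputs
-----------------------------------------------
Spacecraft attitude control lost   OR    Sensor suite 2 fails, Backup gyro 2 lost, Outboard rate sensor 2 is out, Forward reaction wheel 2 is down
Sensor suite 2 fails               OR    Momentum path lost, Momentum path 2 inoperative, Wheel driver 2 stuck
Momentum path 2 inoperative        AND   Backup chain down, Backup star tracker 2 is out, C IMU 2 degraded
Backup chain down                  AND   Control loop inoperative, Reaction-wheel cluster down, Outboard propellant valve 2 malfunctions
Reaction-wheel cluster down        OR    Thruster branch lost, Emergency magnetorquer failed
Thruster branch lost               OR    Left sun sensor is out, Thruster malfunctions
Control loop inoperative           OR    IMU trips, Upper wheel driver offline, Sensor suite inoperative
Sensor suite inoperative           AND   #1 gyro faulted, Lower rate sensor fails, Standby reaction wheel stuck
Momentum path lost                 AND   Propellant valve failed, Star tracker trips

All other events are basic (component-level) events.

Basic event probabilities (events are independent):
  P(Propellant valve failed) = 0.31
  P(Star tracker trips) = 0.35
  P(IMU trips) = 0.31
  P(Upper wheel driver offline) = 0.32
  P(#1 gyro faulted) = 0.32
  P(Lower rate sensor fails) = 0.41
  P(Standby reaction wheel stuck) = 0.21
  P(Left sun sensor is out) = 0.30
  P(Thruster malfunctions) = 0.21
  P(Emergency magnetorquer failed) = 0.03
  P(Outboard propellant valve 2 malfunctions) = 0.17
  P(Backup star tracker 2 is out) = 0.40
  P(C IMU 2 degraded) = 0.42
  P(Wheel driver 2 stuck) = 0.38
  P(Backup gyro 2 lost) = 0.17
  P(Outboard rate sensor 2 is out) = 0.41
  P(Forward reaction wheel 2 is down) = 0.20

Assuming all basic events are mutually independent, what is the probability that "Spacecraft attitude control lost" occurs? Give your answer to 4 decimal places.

0.7850

P(Momentum path lost) [AND] = 0.31 × 0.35 = 0.108500
P(Sensor suite inoperative) [AND] = 0.32 × 0.41 × 0.21 = 0.027552
P(Control loop inoperative) [OR] = 1 − (1−0.31) × (1−0.32) × (1−0.027552) = 0.543727
P(Thruster branch lost) [OR] = 1 − (1−0.30) × (1−0.21) = 0.447000
P(Reaction-wheel cluster down) [OR] = 1 − (1−0.447000) × (1−0.03) = 0.463590
P(Backup chain down) [AND] = 0.543727 × 0.463590 × 0.17 = 0.042851
P(Momentum path 2 inoperative) [AND] = 0.042851 × 0.40 × 0.42 = 0.007199
P(Sensor suite 2 fails) [OR] = 1 − (1−0.108500) × (1−0.007199) × (1−0.38) = 0.451249
P(Spacecraft attitude control lost) [OR] = 1 − (1−0.451249) × (1−0.17) × (1−0.41) × (1−0.20) = 0.785021
Rounded to 4 decimal places: P(Spacecraft attitude control lost) ≈ 0.7850.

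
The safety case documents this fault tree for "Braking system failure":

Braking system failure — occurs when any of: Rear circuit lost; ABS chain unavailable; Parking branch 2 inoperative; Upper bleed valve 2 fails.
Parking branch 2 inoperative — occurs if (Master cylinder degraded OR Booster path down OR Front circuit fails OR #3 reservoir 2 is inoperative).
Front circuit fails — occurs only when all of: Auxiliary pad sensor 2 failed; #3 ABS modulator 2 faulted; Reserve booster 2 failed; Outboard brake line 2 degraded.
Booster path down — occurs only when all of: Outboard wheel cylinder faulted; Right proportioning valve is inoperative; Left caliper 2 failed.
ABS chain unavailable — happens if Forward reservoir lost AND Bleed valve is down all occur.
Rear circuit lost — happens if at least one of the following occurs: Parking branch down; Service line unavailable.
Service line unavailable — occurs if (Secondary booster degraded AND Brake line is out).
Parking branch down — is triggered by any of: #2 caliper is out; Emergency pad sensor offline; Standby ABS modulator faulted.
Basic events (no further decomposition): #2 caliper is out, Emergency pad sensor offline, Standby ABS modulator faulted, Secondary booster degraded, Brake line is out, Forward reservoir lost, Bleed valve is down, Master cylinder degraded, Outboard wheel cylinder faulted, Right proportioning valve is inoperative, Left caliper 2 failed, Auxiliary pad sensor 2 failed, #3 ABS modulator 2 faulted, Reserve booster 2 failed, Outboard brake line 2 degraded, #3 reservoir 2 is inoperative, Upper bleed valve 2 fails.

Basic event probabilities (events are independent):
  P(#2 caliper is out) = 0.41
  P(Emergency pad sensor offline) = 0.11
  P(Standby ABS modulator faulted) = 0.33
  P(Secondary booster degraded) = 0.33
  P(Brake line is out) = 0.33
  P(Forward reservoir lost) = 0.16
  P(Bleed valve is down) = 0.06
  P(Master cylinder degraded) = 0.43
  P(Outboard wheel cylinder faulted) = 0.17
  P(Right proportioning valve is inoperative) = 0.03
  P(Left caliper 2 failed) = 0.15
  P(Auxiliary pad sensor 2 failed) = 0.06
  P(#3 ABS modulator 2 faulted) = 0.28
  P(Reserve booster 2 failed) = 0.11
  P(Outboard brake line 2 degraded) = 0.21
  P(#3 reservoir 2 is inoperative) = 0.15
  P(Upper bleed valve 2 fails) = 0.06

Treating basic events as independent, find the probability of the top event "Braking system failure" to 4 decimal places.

P(Parking branch down) [OR] = 1 − (1−0.41) × (1−0.11) × (1−0.33) = 0.648183
P(Service line unavailable) [AND] = 0.33 × 0.33 = 0.108900
P(Rear circuit lost) [OR] = 1 − (1−0.648183) × (1−0.108900) = 0.686496
P(ABS chain unavailable) [AND] = 0.16 × 0.06 = 0.009600
P(Booster path down) [AND] = 0.17 × 0.03 × 0.15 = 0.000765
P(Front circuit fails) [AND] = 0.06 × 0.28 × 0.11 × 0.21 = 0.000388
P(Parking branch 2 inoperative) [OR] = 1 − (1−0.43) × (1−0.000765) × (1−0.000388) × (1−0.15) = 0.516058
P(Braking system failure) [OR] = 1 − (1−0.686496) × (1−0.009600) × (1−0.516058) × (1−0.06) = 0.858754
Rounded to 4 decimal places: P(Braking system failure) ≈ 0.8588.

0.8588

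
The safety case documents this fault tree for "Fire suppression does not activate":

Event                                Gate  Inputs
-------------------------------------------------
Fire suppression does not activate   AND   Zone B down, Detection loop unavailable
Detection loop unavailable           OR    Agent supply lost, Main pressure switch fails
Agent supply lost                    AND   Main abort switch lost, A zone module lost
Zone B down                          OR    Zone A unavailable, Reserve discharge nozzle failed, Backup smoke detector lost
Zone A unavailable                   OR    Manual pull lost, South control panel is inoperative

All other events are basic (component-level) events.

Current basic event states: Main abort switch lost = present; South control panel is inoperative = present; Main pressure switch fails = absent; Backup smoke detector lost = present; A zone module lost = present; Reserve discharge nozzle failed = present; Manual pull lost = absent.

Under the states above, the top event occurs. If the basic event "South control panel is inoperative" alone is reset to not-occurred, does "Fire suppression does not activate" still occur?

Yes

Counterfactual: set "South control panel is inoperative" to not occurred.
Zone A unavailable [OR]: Manual pull lost=not, South control panel is inoperative=not → no input occurs → does not occur.
Zone B down [OR]: Zone A unavailable=not, Reserve discharge nozzle failed=occurs, Backup smoke detector lost=occurs → at least one input occurs → occurs.
Agent supply lost [AND]: Main abort switch lost=occurs, A zone module lost=occurs → all inputs occur → occurs.
Detection loop unavailable [OR]: Agent supply lost=occurs, Main pressure switch fails=not → at least one input occurs → occurs.
Fire suppression does not activate [AND]: Zone B down=occurs, Detection loop unavailable=occurs → all inputs occur → occurs.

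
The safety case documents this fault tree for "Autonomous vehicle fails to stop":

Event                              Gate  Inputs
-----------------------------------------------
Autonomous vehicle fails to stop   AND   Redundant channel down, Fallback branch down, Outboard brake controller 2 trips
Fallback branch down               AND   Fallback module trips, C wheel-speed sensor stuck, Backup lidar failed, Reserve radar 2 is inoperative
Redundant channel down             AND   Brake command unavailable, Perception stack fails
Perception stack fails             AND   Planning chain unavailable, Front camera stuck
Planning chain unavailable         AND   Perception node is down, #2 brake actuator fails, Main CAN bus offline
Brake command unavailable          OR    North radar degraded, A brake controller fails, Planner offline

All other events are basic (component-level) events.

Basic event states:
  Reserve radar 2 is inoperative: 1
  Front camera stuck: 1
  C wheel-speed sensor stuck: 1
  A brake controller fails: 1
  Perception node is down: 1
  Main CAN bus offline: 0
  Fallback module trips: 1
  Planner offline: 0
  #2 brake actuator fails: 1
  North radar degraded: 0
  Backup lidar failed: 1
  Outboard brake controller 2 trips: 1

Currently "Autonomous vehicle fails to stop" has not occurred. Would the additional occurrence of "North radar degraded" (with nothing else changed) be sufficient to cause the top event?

No

Counterfactual: set "North radar degraded" to occurred.
Brake command unavailable [OR]: North radar degraded=occurs, A brake controller fails=occurs, Planner offline=not → at least one input occurs → occurs.
Planning chain unavailable [AND]: Perception node is down=occurs, #2 brake actuator fails=occurs, Main CAN bus offline=not → not all inputs occur → does not occur.
Perception stack fails [AND]: Planning chain unavailable=not, Front camera stuck=occurs → not all inputs occur → does not occur.
Redundant channel down [AND]: Brake command unavailable=occurs, Perception stack fails=not → not all inputs occur → does not occur.
Fallback branch down [AND]: Fallback module trips=occurs, C wheel-speed sensor stuck=occurs, Backup lidar failed=occurs, Reserve radar 2 is inoperative=occurs → all inputs occur → occurs.
Autonomous vehicle fails to stop [AND]: Redundant channel down=not, Fallback branch down=occurs, Outboard brake controller 2 trips=occurs → not all inputs occur → does not occur.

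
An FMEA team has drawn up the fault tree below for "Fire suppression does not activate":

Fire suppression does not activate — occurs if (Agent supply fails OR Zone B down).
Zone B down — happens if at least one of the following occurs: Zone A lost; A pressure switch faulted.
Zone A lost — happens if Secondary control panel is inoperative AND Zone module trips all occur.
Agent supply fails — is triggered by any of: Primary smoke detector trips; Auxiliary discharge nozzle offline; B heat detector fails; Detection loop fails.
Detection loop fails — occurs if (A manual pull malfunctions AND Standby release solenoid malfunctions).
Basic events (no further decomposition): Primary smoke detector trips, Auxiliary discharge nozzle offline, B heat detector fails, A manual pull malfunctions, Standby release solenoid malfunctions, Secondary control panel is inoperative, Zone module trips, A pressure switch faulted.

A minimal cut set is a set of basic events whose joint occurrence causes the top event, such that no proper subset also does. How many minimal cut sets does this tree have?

Detection loop fails [AND]: one cut set from each child combined → 1 × 1 = 1 cut set(s).
Agent supply fails [OR]: union of children's cut sets → 4 cut set(s).
Zone A lost [AND]: one cut set from each child combined → 1 × 1 = 1 cut set(s).
Zone B down [OR]: union of children's cut sets → 2 cut set(s).
Fire suppression does not activate [OR]: union of children's cut sets → 6 cut set(s).
Minimal cut sets: {Primary smoke detector trips}; {Auxiliary discharge nozzle offline}; {B heat detector fails}; {A manual pull malfunctions, Standby release solenoid malfunctions}; {Secondary control panel is inoperative, Zone module trips}; {A pressure switch faulted}.

6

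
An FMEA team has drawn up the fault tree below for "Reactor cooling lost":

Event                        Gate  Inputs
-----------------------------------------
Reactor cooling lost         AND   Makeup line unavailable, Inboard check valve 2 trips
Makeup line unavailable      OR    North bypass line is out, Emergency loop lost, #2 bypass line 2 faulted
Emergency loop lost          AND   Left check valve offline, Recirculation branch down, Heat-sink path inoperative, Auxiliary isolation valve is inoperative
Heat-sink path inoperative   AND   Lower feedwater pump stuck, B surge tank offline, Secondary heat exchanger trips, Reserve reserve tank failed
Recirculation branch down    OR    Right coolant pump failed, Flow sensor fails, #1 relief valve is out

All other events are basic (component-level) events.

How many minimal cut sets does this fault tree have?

5

Recirculation branch down [OR]: union of children's cut sets → 3 cut set(s).
Heat-sink path inoperative [AND]: one cut set from each child combined → 1 × 1 × 1 × 1 = 1 cut set(s).
Emergency loop lost [AND]: one cut set from each child combined → 1 × 3 × 1 × 1 = 3 cut set(s).
Makeup line unavailable [OR]: union of children's cut sets → 5 cut set(s).
Reactor cooling lost [AND]: one cut set from each child combined → 5 × 1 = 5 cut set(s).
Minimal cut sets: {Inboard check valve 2 trips, North bypass line is out}; {Auxiliary isolation valve is inoperative, B surge tank offline, Inboard check valve 2 trips, Left check valve offline, Lower feedwater pump stuck, Reserve reserve tank failed, Right coolant pump failed, Secondary heat exchanger trips}; {Auxiliary isolation valve is inoperative, B surge tank offline, Flow sensor fails, Inboard check valve 2 trips, Left check valve offline, Lower feedwater pump stuck, Reserve reserve tank failed, Secondary heat exchanger trips}; {#1 relief valve is out, Auxiliary isolation valve is inoperative, B surge tank offline, Inboard check valve 2 trips, Left check valve offline, Lower feedwater pump stuck, Reserve reserve tank failed, Secondary heat exchanger trips}; {#2 bypass line 2 faulted, Inboard check valve 2 trips}.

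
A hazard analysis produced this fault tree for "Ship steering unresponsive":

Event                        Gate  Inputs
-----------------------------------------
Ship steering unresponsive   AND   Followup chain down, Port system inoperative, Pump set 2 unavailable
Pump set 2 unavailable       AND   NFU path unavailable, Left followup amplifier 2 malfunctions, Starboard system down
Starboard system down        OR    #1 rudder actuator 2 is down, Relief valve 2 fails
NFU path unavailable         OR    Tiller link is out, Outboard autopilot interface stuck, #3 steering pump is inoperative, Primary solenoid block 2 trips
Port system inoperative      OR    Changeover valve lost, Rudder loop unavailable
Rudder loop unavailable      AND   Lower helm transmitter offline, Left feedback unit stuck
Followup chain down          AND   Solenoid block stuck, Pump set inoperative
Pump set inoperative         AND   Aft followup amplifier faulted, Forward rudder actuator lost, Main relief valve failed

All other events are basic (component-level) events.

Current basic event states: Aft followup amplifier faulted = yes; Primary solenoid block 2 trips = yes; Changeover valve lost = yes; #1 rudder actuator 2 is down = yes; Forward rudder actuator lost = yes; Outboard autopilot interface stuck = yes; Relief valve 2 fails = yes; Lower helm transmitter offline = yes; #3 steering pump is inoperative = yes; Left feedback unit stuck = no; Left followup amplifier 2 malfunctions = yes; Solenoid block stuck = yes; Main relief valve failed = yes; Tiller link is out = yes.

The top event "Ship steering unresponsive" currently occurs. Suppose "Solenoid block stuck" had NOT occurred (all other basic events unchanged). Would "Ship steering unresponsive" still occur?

Counterfactual: set "Solenoid block stuck" to not occurred.
Pump set inoperative [AND]: Aft followup amplifier faulted=occurs, Forward rudder actuator lost=occurs, Main relief valve failed=occurs → all inputs occur → occurs.
Followup chain down [AND]: Solenoid block stuck=not, Pump set inoperative=occurs → not all inputs occur → does not occur.
Rudder loop unavailable [AND]: Lower helm transmitter offline=occurs, Left feedback unit stuck=not → not all inputs occur → does not occur.
Port system inoperative [OR]: Changeover valve lost=occurs, Rudder loop unavailable=not → at least one input occurs → occurs.
NFU path unavailable [OR]: Tiller link is out=occurs, Outboard autopilot interface stuck=occurs, #3 steering pump is inoperative=occurs, Primary solenoid block 2 trips=occurs → at least one input occurs → occurs.
Starboard system down [OR]: #1 rudder actuator 2 is down=occurs, Relief valve 2 fails=occurs → at least one input occurs → occurs.
Pump set 2 unavailable [AND]: NFU path unavailable=occurs, Left followup amplifier 2 malfunctions=occurs, Starboard system down=occurs → all inputs occur → occurs.
Ship steering unresponsive [AND]: Followup chain down=not, Port system inoperative=occurs, Pump set 2 unavailable=occurs → not all inputs occur → does not occur.

No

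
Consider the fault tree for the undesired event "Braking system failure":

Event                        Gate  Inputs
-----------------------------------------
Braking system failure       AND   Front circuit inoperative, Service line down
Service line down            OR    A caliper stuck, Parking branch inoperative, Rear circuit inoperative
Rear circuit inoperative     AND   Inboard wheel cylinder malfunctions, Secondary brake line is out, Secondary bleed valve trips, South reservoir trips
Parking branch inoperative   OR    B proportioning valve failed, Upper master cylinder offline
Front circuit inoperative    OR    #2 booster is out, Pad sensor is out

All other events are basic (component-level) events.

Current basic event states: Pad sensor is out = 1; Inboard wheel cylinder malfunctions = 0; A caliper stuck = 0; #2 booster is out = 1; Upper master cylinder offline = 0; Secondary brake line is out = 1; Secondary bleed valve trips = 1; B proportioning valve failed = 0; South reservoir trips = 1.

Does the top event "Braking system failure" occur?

No

Front circuit inoperative [OR]: #2 booster is out=occurs, Pad sensor is out=occurs → at least one input occurs → occurs.
Parking branch inoperative [OR]: B proportioning valve failed=not, Upper master cylinder offline=not → no input occurs → does not occur.
Rear circuit inoperative [AND]: Inboard wheel cylinder malfunctions=not, Secondary brake line is out=occurs, Secondary bleed valve trips=occurs, South reservoir trips=occurs → not all inputs occur → does not occur.
Service line down [OR]: A caliper stuck=not, Parking branch inoperative=not, Rear circuit inoperative=not → no input occurs → does not occur.
Braking system failure [AND]: Front circuit inoperative=occurs, Service line down=not → not all inputs occur → does not occur.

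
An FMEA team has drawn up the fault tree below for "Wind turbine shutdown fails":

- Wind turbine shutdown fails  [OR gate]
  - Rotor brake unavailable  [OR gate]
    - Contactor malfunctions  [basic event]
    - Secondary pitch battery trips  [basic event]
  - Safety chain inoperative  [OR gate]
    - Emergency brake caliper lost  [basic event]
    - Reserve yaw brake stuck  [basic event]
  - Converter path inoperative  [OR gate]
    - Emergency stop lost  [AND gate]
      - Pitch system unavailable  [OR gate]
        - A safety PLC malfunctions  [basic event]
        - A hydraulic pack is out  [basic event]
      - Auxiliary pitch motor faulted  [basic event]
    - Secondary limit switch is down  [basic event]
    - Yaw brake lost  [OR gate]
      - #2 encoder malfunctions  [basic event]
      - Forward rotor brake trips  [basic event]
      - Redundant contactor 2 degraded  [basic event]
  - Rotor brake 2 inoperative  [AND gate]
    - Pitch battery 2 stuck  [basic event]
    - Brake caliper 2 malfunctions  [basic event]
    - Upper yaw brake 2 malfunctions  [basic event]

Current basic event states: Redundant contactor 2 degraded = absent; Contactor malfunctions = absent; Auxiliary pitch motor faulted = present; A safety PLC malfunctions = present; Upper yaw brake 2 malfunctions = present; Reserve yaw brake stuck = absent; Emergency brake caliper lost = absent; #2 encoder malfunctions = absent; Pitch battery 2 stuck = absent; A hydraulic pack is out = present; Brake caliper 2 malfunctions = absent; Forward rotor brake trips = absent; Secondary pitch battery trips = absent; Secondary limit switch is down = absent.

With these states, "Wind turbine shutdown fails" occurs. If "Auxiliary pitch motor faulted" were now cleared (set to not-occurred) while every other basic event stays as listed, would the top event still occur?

No

Counterfactual: set "Auxiliary pitch motor faulted" to not occurred.
Rotor brake unavailable [OR]: Contactor malfunctions=not, Secondary pitch battery trips=not → no input occurs → does not occur.
Safety chain inoperative [OR]: Emergency brake caliper lost=not, Reserve yaw brake stuck=not → no input occurs → does not occur.
Pitch system unavailable [OR]: A safety PLC malfunctions=occurs, A hydraulic pack is out=occurs → at least one input occurs → occurs.
Emergency stop lost [AND]: Pitch system unavailable=occurs, Auxiliary pitch motor faulted=not → not all inputs occur → does not occur.
Yaw brake lost [OR]: #2 encoder malfunctions=not, Forward rotor brake trips=not, Redundant contactor 2 degraded=not → no input occurs → does not occur.
Converter path inoperative [OR]: Emergency stop lost=not, Secondary limit switch is down=not, Yaw brake lost=not → no input occurs → does not occur.
Rotor brake 2 inoperative [AND]: Pitch battery 2 stuck=not, Brake caliper 2 malfunctions=not, Upper yaw brake 2 malfunctions=occurs → not all inputs occur → does not occur.
Wind turbine shutdown fails [OR]: Rotor brake unavailable=not, Safety chain inoperative=not, Converter path inoperative=not, Rotor brake 2 inoperative=not → no input occurs → does not occur.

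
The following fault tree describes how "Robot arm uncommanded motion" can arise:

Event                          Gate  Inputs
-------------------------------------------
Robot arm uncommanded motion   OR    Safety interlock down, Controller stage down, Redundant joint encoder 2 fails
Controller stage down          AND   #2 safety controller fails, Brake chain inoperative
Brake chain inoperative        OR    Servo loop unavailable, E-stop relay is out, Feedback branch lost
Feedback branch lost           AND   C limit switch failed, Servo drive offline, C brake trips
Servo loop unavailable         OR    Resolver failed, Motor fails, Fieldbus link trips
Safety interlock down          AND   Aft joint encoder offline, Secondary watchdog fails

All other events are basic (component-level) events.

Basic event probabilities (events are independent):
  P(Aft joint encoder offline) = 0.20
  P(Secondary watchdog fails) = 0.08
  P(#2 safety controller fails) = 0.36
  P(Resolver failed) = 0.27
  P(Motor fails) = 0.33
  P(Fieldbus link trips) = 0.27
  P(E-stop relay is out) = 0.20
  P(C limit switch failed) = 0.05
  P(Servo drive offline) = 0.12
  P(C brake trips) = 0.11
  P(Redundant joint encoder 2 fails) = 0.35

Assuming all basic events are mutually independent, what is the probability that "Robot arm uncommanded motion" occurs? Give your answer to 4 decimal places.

0.5249

P(Safety interlock down) [AND] = 0.20 × 0.08 = 0.016000
P(Servo loop unavailable) [OR] = 1 − (1−0.27) × (1−0.33) × (1−0.27) = 0.642957
P(Feedback branch lost) [AND] = 0.05 × 0.12 × 0.11 = 0.000660
P(Brake chain inoperative) [OR] = 1 − (1−0.642957) × (1−0.20) × (1−0.000660) = 0.714554
P(Controller stage down) [AND] = 0.36 × 0.714554 = 0.257239
P(Robot arm uncommanded motion) [OR] = 1 − (1−0.016000) × (1−0.257239) × (1−0.35) = 0.524930
Rounded to 4 decimal places: P(Robot arm uncommanded motion) ≈ 0.5249.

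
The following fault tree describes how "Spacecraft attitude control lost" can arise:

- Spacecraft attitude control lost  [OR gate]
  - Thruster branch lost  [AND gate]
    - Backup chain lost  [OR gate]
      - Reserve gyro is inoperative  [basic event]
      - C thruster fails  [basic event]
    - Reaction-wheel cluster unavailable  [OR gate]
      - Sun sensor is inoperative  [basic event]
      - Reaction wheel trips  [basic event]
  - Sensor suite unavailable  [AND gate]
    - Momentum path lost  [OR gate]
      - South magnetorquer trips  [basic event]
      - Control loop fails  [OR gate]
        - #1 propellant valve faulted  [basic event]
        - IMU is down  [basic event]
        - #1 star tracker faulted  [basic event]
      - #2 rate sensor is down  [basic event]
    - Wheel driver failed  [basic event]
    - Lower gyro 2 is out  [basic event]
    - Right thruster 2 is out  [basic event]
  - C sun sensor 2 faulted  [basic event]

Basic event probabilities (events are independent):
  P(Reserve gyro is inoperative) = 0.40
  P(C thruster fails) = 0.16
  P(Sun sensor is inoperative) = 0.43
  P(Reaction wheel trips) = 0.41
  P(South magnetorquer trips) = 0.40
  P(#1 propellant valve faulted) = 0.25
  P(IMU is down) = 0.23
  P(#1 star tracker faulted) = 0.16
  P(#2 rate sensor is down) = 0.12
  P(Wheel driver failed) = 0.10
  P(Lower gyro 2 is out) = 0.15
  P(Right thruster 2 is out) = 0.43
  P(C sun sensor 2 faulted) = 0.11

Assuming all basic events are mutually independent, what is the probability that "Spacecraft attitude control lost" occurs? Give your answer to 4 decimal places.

0.4058

P(Backup chain lost) [OR] = 1 − (1−0.40) × (1−0.16) = 0.496000
P(Reaction-wheel cluster unavailable) [OR] = 1 − (1−0.43) × (1−0.41) = 0.663700
P(Thruster branch lost) [AND] = 0.496000 × 0.663700 = 0.329195
P(Control loop fails) [OR] = 1 − (1−0.25) × (1−0.23) × (1−0.16) = 0.514900
P(Momentum path lost) [OR] = 1 − (1−0.40) × (1−0.514900) × (1−0.12) = 0.743867
P(Sensor suite unavailable) [AND] = 0.743867 × 0.10 × 0.15 × 0.43 = 0.004798
P(Spacecraft attitude control lost) [OR] = 1 − (1−0.329195) × (1−0.004798) × (1−0.11) = 0.405848
Rounded to 4 decimal places: P(Spacecraft attitude control lost) ≈ 0.4058.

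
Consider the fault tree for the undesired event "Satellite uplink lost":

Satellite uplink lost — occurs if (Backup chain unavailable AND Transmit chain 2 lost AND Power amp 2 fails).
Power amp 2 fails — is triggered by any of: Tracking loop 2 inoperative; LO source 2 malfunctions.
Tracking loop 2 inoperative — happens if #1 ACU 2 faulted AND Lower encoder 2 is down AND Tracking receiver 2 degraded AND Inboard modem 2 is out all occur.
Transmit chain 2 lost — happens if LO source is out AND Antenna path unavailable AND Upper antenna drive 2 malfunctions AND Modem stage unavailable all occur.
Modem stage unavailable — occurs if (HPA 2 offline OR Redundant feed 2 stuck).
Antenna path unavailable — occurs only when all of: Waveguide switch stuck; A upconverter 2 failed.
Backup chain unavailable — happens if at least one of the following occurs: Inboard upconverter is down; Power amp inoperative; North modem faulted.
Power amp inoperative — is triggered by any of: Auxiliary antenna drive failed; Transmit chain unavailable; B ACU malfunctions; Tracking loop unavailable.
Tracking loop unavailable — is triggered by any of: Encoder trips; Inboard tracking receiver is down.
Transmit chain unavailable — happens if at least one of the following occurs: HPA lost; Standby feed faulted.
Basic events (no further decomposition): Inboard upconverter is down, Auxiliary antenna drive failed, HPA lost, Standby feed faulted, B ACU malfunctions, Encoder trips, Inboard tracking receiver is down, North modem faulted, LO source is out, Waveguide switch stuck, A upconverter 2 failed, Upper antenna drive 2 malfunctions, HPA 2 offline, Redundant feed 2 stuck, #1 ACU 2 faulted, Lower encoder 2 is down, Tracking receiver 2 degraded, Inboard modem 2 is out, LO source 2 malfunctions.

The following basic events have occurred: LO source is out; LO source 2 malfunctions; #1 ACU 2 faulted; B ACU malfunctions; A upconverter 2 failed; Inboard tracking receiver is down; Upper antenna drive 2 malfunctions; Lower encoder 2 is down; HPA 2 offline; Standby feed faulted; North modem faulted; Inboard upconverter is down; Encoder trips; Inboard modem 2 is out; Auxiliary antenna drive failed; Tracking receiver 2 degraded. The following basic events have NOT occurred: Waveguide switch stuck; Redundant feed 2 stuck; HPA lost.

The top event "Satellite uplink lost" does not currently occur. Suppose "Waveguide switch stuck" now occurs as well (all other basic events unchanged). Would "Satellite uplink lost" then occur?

Counterfactual: set "Waveguide switch stuck" to occurred.
Transmit chain unavailable [OR]: HPA lost=not, Standby feed faulted=occurs → at least one input occurs → occurs.
Tracking loop unavailable [OR]: Encoder trips=occurs, Inboard tracking receiver is down=occurs → at least one input occurs → occurs.
Power amp inoperative [OR]: Auxiliary antenna drive failed=occurs, Transmit chain unavailable=occurs, B ACU malfunctions=occurs, Tracking loop unavailable=occurs → at least one input occurs → occurs.
Backup chain unavailable [OR]: Inboard upconverter is down=occurs, Power amp inoperative=occurs, North modem faulted=occurs → at least one input occurs → occurs.
Antenna path unavailable [AND]: Waveguide switch stuck=occurs, A upconverter 2 failed=occurs → all inputs occur → occurs.
Modem stage unavailable [OR]: HPA 2 offline=occurs, Redundant feed 2 stuck=not → at least one input occurs → occurs.
Transmit chain 2 lost [AND]: LO source is out=occurs, Antenna path unavailable=occurs, Upper antenna drive 2 malfunctions=occurs, Modem stage unavailable=occurs → all inputs occur → occurs.
Tracking loop 2 inoperative [AND]: #1 ACU 2 faulted=occurs, Lower encoder 2 is down=occurs, Tracking receiver 2 degraded=occurs, Inboard modem 2 is out=occurs → all inputs occur → occurs.
Power amp 2 fails [OR]: Tracking loop 2 inoperative=occurs, LO source 2 malfunctions=occurs → at least one input occurs → occurs.
Satellite uplink lost [AND]: Backup chain unavailable=occurs, Transmit chain 2 lost=occurs, Power amp 2 fails=occurs → all inputs occur → occurs.

Yes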